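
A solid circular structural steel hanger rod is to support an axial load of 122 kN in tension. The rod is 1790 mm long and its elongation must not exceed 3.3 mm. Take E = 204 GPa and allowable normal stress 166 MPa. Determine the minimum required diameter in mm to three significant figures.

Required area A ≥ P/σ_allow = 122000/166 = 734.9 mm².
For a solid circular section, d ≥ √(4A/π) = 30.59 mm.
Elongation limit: A ≥ PL/(Eδ_allow) = 122000·1790/(204000·3.3) = 324.4 mm² ⇒ d ≥ 20.32 mm.
The stress limit governs.

30.6 mm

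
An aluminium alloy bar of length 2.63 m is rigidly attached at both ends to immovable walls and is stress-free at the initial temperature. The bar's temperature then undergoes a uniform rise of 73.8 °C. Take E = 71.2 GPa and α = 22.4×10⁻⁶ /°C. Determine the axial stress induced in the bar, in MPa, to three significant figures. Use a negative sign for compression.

-118 MPa

Free thermal expansion αLΔT = 22.4e-6 · 2630 · 73.8 = 4.348 mm.
The walls impose strain ε = −(4.348)/2630 = -1.6531e-03; σ = Eε = 71200 · -1.6531e-03 = -117.7 MPa.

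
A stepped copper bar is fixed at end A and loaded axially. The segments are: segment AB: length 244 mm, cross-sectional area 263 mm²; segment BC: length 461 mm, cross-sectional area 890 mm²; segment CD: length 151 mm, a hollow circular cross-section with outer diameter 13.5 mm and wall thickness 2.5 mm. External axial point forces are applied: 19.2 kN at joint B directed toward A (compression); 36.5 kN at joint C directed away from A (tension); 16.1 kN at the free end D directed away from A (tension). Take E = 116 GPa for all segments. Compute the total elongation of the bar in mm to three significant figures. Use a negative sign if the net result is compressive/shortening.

Internal axial forces (sectioning from the free end, tension +): N_CD = 16.1 kN, N_BC = 52.6 kN, N_AB = 33.4 kN.
A_CD = 86.39 mm².
δ_AB = 33400·244/(263·116000) = 0.2671 mm
δ_BC = 52600·461/(890·116000) = 0.2349 mm
δ_CD = 16100·151/(86.39·116000) = 0.2426 mm
δ = Σδ_i = 0.7446 mm.

0.745 mm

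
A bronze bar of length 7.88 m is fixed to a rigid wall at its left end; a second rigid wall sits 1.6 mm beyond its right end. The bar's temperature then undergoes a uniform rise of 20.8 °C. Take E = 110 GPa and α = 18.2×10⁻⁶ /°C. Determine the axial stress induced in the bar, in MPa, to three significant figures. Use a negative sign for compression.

Free thermal expansion αLΔT = 18.2e-6 · 7880 · 20.8 = 2.983 mm.
The walls engage after the gap closes; constrained expansion = 2.983 − 1.6 = 1.383 mm.
The walls impose strain ε = −(1.383)/7880 = -1.7551e-04; σ = Eε = 110000 · -1.7551e-04 = -19.31 MPa.

-19.3 MPa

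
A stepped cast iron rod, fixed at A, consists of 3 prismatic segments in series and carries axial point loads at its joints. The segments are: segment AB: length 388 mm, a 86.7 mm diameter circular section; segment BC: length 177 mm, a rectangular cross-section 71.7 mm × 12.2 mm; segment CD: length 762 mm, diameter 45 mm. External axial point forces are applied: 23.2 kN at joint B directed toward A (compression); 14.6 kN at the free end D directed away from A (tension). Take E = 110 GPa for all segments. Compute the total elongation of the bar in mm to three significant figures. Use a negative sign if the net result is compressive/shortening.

0.0853 mm

Internal axial forces (sectioning from the free end, tension +): N_CD = 14.6 kN, N_BC = 14.6 kN, N_AB = -8.6 kN.
A_AB = 5904 mm².
A_BC = 874.7 mm².
A_CD = 1590 mm².
δ_AB = -8600·388/(5904·110000) = -0.005138 mm
δ_BC = 14600·177/(874.7·110000) = 0.02686 mm
δ_CD = 14600·762/(1590·110000) = 0.06359 mm
δ = Σδ_i = 0.08531 mm.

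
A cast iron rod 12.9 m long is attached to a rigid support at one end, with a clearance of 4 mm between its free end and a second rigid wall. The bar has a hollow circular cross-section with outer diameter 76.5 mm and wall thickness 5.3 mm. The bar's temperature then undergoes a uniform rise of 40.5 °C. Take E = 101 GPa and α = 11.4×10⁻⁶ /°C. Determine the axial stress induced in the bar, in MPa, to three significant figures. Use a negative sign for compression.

-15.3 MPa

Free thermal expansion αLΔT = 11.4e-6 · 12900 · 40.5 = 5.956 mm.
The walls engage after the gap closes; constrained expansion = 5.956 − 4 = 1.956 mm.
The walls impose strain ε = −(1.956)/12900 = -1.5162e-04; σ = Eε = 101000 · -1.5162e-04 = -15.31 MPa.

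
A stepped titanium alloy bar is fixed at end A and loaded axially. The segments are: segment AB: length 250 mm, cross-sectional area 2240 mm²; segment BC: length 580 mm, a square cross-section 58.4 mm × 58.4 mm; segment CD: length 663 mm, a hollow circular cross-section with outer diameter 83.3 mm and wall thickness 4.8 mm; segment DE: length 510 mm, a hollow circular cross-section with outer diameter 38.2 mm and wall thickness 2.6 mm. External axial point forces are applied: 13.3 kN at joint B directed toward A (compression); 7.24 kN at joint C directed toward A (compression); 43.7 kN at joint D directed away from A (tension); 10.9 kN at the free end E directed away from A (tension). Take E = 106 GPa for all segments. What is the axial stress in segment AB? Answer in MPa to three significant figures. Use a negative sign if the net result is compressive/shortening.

15.2 MPa

Internal axial forces (sectioning from the free end, tension +): N_DE = 10.9 kN, N_CD = 54.6 kN, N_BC = 47.36 kN, N_AB = 34.06 kN.
σ_AB = N_AB/A_AB = 34060/2240 = 15.21 MPa.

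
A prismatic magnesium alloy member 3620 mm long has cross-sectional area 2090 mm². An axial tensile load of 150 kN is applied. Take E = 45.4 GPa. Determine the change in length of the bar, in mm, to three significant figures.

5.72 mm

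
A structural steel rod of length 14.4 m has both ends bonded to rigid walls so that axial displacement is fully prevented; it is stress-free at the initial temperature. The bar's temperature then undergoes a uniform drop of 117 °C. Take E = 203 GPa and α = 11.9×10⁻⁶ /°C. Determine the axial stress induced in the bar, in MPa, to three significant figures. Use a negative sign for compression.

283 MPa

Free thermal expansion αLΔT = 11.9e-6 · 14400 · -117 = -20.05 mm.
The walls impose strain ε = −(-20.05)/14400 = 1.3923e-03; σ = Eε = 203000 · 1.3923e-03 = 282.6 MPa.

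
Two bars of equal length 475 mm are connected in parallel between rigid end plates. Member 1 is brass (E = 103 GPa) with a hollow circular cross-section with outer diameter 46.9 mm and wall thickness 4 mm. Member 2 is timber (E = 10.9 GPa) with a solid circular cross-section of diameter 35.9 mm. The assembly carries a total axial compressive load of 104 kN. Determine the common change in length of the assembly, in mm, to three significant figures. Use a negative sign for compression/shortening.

-0.742 mm

A_1 = 539.1 mm².
A_2 = 1012 mm².
Equal strain + equilibrium ⇒ each member carries load in proportion to AE: A₁E₁ = 55530000 N, A₂E₂ = 11030000 N, ΣAE = 66560000 N.
δ = PL/ΣAE = -104000·475/66560000 = -0.7422 mm.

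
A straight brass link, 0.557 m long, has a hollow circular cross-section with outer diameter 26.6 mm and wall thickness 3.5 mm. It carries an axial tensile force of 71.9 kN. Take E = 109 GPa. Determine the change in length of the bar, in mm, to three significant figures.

1.45 mm

A = 254 mm².
δ_mech = NL/(AE) = 71900·557/(254·109000) = 1.447 mm.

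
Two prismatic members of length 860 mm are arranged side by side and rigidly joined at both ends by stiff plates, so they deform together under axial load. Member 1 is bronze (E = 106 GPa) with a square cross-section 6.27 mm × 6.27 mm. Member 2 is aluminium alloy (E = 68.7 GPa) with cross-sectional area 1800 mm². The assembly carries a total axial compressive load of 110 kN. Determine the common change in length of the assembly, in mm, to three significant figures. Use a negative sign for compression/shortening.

A_1 = 39.31 mm².
Equal strain + equilibrium ⇒ each member carries load in proportion to AE: A₁E₁ = 4167000 N, A₂E₂ = 123700000 N, ΣAE = 127800000 N.
δ = PL/ΣAE = -110000·860/127800000 = -0.7401 mm.

-0.740 mm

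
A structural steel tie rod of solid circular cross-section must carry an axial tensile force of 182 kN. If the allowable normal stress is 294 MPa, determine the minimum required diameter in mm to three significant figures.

28.1 mm

Required area A ≥ P/σ_allow = 182000/294 = 619 mm².
For a solid circular section, d ≥ √(4A/π) = 28.07 mm.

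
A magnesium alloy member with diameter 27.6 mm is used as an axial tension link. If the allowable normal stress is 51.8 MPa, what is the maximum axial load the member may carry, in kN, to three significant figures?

31.0 kN

A = 598.3 mm².
P_max = σ_allow · A = 51.8 · 598.3 = 30990 N = 30.99 kN.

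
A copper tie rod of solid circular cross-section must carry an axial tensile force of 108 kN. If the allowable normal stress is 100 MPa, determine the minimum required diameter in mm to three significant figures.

Required area A ≥ P/σ_allow = 108000/100 = 1080 mm².
For a solid circular section, d ≥ √(4A/π) = 37.08 mm.

37.1 mm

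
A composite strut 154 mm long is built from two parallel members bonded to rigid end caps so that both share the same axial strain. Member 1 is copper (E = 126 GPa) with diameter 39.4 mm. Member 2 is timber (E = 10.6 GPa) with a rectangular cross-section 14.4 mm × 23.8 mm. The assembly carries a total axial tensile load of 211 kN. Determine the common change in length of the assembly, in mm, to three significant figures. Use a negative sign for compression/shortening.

A_1 = 1219 mm².
A_2 = 342.7 mm².
Equal strain + equilibrium ⇒ each member carries load in proportion to AE: A₁E₁ = 153600000 N, A₂E₂ = 3633000 N, ΣAE = 157300000 N.
δ = PL/ΣAE = 211000·154/157300000 = 0.2066 mm.

0.207 mm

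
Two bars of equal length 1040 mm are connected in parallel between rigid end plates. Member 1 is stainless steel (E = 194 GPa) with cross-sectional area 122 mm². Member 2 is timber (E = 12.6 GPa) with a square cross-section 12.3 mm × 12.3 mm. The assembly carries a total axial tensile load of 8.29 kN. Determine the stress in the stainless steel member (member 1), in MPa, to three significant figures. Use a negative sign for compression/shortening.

62.9 MPa

A_2 = 151.3 mm².
Equal strain + equilibrium ⇒ each member carries load in proportion to AE: A₁E₁ = 23670000 N, A₂E₂ = 1906000 N, ΣAE = 25570000 N.
σ₁ = P·E₁/ΣAE = 8290·194000/25570000 = 62.89 MPa.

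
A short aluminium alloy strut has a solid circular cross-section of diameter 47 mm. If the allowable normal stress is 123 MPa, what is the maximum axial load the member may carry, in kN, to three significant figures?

A = 1735 mm².
P_max = σ_allow · A = 123 · 1735 = 213400 N = 213.4 kN.

213 kN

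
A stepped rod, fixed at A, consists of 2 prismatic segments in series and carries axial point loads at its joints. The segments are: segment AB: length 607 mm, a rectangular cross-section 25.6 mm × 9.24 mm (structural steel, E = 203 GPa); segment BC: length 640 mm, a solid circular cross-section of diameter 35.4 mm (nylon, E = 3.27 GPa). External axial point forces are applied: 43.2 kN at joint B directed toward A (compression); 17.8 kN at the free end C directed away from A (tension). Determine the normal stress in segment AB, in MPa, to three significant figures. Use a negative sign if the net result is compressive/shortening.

-107 MPa

Internal axial forces (sectioning from the free end, tension +): N_BC = 17.8 kN, N_AB = -25.4 kN.
A_AB = 236.5 mm².
σ_AB = N_AB/A_AB = -25400/236.5 = -107.4 MPa.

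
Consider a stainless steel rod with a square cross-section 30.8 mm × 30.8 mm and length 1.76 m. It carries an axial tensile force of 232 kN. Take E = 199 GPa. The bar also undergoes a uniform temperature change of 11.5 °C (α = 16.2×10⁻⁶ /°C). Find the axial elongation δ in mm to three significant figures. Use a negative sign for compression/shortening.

2.49 mm

A = 948.6 mm².
δ_mech = NL/(AE) = 232000·1760/(948.6·199000) = 2.163 mm.
δ_thermal = αLΔT = 16.2e-6·1760·11.5 = 0.3279 mm.
δ = δ_mech + δ_thermal = 2.491 mm.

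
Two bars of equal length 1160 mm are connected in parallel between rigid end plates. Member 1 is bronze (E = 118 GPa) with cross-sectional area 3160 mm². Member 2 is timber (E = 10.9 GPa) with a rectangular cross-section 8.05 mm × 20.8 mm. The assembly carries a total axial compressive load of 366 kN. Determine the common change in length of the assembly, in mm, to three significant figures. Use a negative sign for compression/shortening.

A_2 = 167.4 mm².
Equal strain + equilibrium ⇒ each member carries load in proportion to AE: A₁E₁ = 372900000 N, A₂E₂ = 1825000 N, ΣAE = 374700000 N.
δ = PL/ΣAE = -366000·1160/374700000 = -1.133 mm.

-1.13 mm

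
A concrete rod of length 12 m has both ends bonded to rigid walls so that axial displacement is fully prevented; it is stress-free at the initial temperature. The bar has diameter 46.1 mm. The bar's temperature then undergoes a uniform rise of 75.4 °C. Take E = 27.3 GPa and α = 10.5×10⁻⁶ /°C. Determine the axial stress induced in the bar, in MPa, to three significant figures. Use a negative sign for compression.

Free thermal expansion αLΔT = 10.5e-6 · 12000 · 75.4 = 9.5 mm.
The walls impose strain ε = −(9.5)/12000 = -7.9170e-04; σ = Eε = 27300 · -7.9170e-04 = -21.61 MPa.

-21.6 MPa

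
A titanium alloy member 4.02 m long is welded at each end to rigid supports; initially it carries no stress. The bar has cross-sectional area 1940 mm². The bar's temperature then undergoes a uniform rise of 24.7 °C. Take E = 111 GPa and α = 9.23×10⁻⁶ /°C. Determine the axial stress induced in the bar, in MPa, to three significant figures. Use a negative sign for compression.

Free thermal expansion αLΔT = 9.23e-6 · 4020 · 24.7 = 0.9165 mm.
The walls impose strain ε = −(0.9165)/4020 = -2.2798e-04; σ = Eε = 111000 · -2.2798e-04 = -25.31 MPa.

-25.3 MPa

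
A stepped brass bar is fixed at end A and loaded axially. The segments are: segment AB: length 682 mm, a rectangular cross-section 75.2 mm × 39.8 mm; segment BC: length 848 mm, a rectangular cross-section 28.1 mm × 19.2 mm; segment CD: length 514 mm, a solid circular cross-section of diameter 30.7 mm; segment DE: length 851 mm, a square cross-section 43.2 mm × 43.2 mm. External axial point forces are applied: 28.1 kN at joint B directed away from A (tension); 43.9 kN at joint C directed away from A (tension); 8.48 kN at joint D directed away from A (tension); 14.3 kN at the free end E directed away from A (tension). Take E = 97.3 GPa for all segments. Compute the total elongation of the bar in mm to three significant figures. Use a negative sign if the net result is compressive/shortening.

1.53 mm

Internal axial forces (sectioning from the free end, tension +): N_DE = 14.3 kN, N_CD = 22.78 kN, N_BC = 66.68 kN, N_AB = 94.78 kN.
A_AB = 2993 mm².
A_BC = 539.5 mm².
A_CD = 740.2 mm².
A_DE = 1866 mm².
δ_AB = 94780·682/(2993·97300) = 0.222 mm
δ_BC = 66680·848/(539.5·97300) = 1.077 mm
δ_CD = 22780·514/(740.2·97300) = 0.1626 mm
δ_DE = 14300·851/(1866·97300) = 0.06702 mm
δ = Σδ_i = 1.529 mm.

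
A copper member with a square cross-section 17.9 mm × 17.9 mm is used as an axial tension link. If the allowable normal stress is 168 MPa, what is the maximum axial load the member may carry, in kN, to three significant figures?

A = 320.4 mm².
P_max = σ_allow · A = 168 · 320.4 = 53830 N = 53.83 kN.

53.8 kN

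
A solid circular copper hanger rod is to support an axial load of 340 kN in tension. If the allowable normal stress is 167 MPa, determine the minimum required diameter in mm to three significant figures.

50.9 mm

Required area A ≥ P/σ_allow = 340000/167 = 2036 mm².
For a solid circular section, d ≥ √(4A/π) = 50.91 mm.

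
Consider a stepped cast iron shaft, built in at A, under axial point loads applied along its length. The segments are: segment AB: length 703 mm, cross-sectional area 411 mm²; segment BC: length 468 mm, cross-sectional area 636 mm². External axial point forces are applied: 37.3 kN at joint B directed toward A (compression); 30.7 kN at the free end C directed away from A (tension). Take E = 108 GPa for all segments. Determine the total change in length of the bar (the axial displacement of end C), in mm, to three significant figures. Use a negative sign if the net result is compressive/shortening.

0.105 mm

Internal axial forces (sectioning from the free end, tension +): N_BC = 30.7 kN, N_AB = -6.6 kN.
δ_AB = -6600·703/(411·108000) = -0.1045 mm
δ_BC = 30700·468/(636·108000) = 0.2092 mm
δ = Σδ_i = 0.1046 mm.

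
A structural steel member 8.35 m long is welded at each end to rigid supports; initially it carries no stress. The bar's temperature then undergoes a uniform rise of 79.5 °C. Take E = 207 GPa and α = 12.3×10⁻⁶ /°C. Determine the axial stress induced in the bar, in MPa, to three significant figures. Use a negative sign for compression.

Free thermal expansion αLΔT = 12.3e-6 · 8350 · 79.5 = 8.165 mm.
The walls impose strain ε = −(8.165)/8350 = -9.7785e-04; σ = Eε = 207000 · -9.7785e-04 = -202.4 MPa.

-202 MPa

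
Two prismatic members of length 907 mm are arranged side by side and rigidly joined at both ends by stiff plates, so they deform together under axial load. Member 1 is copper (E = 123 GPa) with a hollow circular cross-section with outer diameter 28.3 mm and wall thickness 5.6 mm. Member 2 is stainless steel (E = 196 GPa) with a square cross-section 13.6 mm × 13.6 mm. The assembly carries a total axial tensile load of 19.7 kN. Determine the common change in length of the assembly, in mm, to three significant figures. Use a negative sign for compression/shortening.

A_1 = 399.4 mm².
A_2 = 185 mm².
Equal strain + equilibrium ⇒ each member carries load in proportion to AE: A₁E₁ = 49120000 N, A₂E₂ = 36250000 N, ΣAE = 85370000 N.
δ = PL/ΣAE = 19700·907/85370000 = 0.2093 mm.

0.209 mm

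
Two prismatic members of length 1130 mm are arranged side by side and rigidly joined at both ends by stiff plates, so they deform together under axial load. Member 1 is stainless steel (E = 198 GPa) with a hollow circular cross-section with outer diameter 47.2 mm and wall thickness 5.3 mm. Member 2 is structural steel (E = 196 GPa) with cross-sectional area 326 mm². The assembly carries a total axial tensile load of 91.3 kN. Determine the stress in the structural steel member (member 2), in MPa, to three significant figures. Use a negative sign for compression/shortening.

88.6 MPa

A_1 = 697.7 mm².
Equal strain + equilibrium ⇒ each member carries load in proportion to AE: A₁E₁ = 138100000 N, A₂E₂ = 63900000 N, ΣAE = 202000000 N.
σ₂ = P·E₂/ΣAE = 91300·196000/202000000 = 88.57 MPa.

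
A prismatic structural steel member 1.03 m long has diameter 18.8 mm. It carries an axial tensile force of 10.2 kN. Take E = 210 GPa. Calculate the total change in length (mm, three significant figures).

A = 277.6 mm².
δ_mech = NL/(AE) = 10200·1030/(277.6·210000) = 0.1802 mm.

0.180 mm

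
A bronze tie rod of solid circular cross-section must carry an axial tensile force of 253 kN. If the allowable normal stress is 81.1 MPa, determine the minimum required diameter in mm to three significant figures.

Required area A ≥ P/σ_allow = 253000/81.1 = 3120 mm².
For a solid circular section, d ≥ √(4A/π) = 63.02 mm.

63.0 mm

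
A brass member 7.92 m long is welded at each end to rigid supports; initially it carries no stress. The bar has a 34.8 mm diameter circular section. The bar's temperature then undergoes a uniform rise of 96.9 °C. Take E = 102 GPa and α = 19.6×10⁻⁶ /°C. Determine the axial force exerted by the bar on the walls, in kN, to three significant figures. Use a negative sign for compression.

Free thermal expansion αLΔT = 19.6e-6 · 7920 · 96.9 = 15.04 mm.
The walls impose strain ε = −(15.04)/7920 = -1.8992e-03; σ = Eε = 102000 · -1.8992e-03 = -193.7 MPa.
Wall reaction R = σ·A = -193.7·951.1 = -184300 N = -184.3 kN.

-184 kN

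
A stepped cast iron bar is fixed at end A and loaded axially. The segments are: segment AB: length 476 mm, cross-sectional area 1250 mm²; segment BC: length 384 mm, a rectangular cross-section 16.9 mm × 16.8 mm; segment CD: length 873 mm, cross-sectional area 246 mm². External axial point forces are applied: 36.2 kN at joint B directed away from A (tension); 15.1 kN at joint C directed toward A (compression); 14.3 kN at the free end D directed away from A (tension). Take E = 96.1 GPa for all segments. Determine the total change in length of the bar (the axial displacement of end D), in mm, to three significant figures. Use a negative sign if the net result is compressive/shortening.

Internal axial forces (sectioning from the free end, tension +): N_CD = 14.3 kN, N_BC = -0.8 kN, N_AB = 35.4 kN.
A_BC = 283.9 mm².
δ_AB = 35400·476/(1250·96100) = 0.1403 mm
δ_BC = -800·384/(283.9·96100) = -0.01126 mm
δ_CD = 14300·873/(246·96100) = 0.5281 mm
δ = Σδ_i = 0.6571 mm.

0.657 mm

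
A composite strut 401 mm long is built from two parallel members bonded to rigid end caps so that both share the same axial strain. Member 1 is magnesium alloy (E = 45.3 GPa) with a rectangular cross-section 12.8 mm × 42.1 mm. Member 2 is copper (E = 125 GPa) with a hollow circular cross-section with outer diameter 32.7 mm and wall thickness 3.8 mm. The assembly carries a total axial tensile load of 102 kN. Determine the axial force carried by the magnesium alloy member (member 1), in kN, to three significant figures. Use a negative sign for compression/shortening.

A_1 = 538.9 mm².
A_2 = 345 mm².
Equal strain + equilibrium ⇒ each member carries load in proportion to AE: A₁E₁ = 24410000 N, A₂E₂ = 43130000 N, ΣAE = 67540000 N.
F₁ = P·A₁E₁/ΣAE = 102000·24410000/67540000 = 36870 N.

36.9 kN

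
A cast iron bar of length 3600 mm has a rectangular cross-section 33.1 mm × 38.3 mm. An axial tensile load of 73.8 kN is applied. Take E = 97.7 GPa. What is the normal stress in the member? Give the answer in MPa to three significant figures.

A = 1268 mm².
σ = N/A = 73800/1268 = 58.21 MPa.

58.2 MPa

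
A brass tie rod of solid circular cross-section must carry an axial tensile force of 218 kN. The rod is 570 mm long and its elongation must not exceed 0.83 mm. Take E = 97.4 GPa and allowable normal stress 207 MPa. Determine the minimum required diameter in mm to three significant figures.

Required area A ≥ P/σ_allow = 218000/207 = 1053 mm².
For a solid circular section, d ≥ √(4A/π) = 36.62 mm.
Elongation limit: A ≥ PL/(Eδ_allow) = 218000·570/(97400·0.83) = 1537 mm² ⇒ d ≥ 44.24 mm.
The elongation limit governs.

44.2 mm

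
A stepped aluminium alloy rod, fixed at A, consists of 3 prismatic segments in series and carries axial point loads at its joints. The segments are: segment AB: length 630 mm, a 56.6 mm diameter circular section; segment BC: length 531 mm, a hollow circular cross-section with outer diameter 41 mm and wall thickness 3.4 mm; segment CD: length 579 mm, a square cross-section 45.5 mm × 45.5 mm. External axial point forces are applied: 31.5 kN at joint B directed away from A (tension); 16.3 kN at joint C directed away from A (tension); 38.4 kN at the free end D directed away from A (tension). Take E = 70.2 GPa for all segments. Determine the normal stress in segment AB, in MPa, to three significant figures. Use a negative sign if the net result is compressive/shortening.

34.3 MPa

Internal axial forces (sectioning from the free end, tension +): N_CD = 38.4 kN, N_BC = 54.7 kN, N_AB = 86.2 kN.
A_AB = 2516 mm².
σ_AB = N_AB/A_AB = 86200/2516 = 34.26 MPa.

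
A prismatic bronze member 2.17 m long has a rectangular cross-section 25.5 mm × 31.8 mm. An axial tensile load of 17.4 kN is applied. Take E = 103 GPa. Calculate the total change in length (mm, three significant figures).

0.452 mm

A = 810.9 mm².
δ_mech = NL/(AE) = 17400·2170/(810.9·103000) = 0.4521 mm.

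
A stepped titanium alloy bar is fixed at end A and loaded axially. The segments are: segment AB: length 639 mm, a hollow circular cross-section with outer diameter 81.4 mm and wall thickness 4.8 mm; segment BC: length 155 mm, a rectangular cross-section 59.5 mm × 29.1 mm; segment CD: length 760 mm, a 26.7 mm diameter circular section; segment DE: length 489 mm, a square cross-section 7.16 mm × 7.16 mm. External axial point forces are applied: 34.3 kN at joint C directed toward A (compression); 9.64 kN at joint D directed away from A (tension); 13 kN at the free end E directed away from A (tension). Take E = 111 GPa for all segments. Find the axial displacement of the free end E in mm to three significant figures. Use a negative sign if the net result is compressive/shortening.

1.33 mm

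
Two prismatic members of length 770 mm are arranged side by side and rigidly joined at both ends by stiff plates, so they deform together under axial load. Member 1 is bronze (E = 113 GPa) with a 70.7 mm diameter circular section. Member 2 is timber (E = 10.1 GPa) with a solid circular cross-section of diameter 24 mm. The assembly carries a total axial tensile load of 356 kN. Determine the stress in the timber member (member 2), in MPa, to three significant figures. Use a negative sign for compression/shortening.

8.02 MPa

A_1 = 3926 mm².
A_2 = 452.4 mm².
Equal strain + equilibrium ⇒ each member carries load in proportion to AE: A₁E₁ = 443600000 N, A₂E₂ = 4569000 N, ΣAE = 448200000 N.
σ₂ = P·E₂/ΣAE = 356000·10100/448200000 = 8.023 MPa.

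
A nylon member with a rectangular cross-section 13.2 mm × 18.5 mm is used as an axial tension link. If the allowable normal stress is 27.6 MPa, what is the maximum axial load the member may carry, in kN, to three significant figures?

A = 244.2 mm².
P_max = σ_allow · A = 27.6 · 244.2 = 6740 N = 6.74 kN.

6.74 kN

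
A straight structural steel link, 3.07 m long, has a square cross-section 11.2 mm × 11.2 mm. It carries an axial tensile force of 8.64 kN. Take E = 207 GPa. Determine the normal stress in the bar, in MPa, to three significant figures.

A = 125.4 mm².
σ = N/A = 8640/125.4 = 68.88 MPa.

68.9 MPa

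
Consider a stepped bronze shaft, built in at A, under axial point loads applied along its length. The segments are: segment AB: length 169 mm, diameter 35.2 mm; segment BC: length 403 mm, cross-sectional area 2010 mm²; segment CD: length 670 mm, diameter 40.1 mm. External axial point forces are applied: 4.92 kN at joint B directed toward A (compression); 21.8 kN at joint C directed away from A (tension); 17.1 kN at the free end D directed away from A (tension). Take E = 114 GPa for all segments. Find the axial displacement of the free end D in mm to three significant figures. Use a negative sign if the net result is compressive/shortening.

0.200 mm

Internal axial forces (sectioning from the free end, tension +): N_CD = 17.1 kN, N_BC = 38.9 kN, N_AB = 33.98 kN.
A_AB = 973.1 mm².
A_CD = 1263 mm².
δ_AB = 33980·169/(973.1·114000) = 0.05176 mm
δ_BC = 38900·403/(2010·114000) = 0.06842 mm
δ_CD = 17100·670/(1263·114000) = 0.07958 mm
δ = Σδ_i = 0.1998 mm.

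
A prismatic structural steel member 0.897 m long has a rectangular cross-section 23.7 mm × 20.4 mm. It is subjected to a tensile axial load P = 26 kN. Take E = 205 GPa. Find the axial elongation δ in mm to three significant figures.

0.235 mm

A = 483.5 mm².
δ_mech = NL/(AE) = 26000·897/(483.5·205000) = 0.2353 mm.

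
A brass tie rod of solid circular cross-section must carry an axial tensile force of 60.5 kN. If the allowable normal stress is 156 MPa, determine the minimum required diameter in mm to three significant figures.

Required area A ≥ P/σ_allow = 60500/156 = 387.8 mm².
For a solid circular section, d ≥ √(4A/π) = 22.22 mm.

22.2 mm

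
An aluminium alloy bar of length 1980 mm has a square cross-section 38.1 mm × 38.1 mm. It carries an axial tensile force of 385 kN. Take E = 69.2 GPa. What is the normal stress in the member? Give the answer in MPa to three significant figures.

A = 1452 mm².
σ = N/A = 385000/1452 = 265.2 MPa.

265 MPa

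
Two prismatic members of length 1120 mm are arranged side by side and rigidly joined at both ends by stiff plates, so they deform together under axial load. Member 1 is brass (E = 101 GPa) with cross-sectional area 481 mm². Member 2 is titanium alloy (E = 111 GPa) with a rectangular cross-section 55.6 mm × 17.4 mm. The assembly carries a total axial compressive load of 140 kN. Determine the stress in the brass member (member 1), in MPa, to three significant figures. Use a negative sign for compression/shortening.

A_2 = 967.4 mm².
Equal strain + equilibrium ⇒ each member carries load in proportion to AE: A₁E₁ = 48580000 N, A₂E₂ = 107400000 N, ΣAE = 156000000 N.
σ₁ = P·E₁/ΣAE = -140000·101000/156000000 = -90.66 MPa.

-90.7 MPa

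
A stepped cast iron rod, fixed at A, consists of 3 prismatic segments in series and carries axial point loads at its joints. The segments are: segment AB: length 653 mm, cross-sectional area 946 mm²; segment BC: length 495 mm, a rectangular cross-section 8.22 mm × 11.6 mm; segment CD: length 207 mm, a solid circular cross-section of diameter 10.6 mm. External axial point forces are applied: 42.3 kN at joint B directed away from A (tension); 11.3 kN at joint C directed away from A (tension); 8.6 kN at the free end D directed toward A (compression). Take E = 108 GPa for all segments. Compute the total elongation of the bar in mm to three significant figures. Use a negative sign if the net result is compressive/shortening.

0.231 mm

Internal axial forces (sectioning from the free end, tension +): N_CD = -8.6 kN, N_BC = 2.7 kN, N_AB = 45 kN.
A_BC = 95.35 mm².
A_CD = 88.25 mm².
δ_AB = 45000·653/(946·108000) = 0.2876 mm
δ_BC = 2700·495/(95.35·108000) = 0.1298 mm
δ_CD = -8600·207/(88.25·108000) = -0.1868 mm
δ = Σδ_i = 0.2306 mm.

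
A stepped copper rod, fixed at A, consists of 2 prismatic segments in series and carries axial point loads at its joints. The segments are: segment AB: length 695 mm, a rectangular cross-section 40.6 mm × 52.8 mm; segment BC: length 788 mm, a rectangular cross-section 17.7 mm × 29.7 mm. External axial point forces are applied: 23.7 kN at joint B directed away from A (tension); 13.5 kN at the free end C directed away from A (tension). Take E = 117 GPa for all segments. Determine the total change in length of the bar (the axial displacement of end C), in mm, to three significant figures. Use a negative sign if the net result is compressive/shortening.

0.276 mm

Internal axial forces (sectioning from the free end, tension +): N_BC = 13.5 kN, N_AB = 37.2 kN.
A_AB = 2144 mm².
A_BC = 525.7 mm².
δ_AB = 37200·695/(2144·117000) = 0.1031 mm
δ_BC = 13500·788/(525.7·117000) = 0.173 mm
δ = Σδ_i = 0.276 mm.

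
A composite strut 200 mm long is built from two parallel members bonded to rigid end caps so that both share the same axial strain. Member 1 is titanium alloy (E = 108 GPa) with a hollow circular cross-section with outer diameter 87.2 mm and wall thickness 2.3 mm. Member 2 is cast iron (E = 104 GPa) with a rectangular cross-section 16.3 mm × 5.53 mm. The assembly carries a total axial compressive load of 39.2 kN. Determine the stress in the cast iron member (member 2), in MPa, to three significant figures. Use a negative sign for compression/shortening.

A_1 = 613.5 mm².
A_2 = 90.14 mm².
Equal strain + equilibrium ⇒ each member carries load in proportion to AE: A₁E₁ = 66250000 N, A₂E₂ = 9374000 N, ΣAE = 75630000 N.
σ₂ = P·E₂/ΣAE = -39200·104000/75630000 = -53.91 MPa.

-53.9 MPa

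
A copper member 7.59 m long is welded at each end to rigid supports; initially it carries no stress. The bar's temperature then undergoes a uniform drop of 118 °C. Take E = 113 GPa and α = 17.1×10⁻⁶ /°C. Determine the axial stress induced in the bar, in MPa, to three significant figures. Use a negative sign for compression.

228 MPa

Free thermal expansion αLΔT = 17.1e-6 · 7590 · -118 = -15.32 mm.
The walls impose strain ε = −(-15.32)/7590 = 2.0178e-03; σ = Eε = 113000 · 2.0178e-03 = 228 MPa.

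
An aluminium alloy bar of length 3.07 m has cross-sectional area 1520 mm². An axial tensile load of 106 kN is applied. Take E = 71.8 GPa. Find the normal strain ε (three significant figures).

σ = N/A = 69.74 MPa; ε = σ/E = 69.74/71800 = 9.713e-04.

9.71e-04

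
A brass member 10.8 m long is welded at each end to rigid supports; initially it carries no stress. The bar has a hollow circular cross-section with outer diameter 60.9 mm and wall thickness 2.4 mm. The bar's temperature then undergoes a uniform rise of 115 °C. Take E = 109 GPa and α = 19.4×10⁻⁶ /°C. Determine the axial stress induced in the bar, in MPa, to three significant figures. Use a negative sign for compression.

-243 MPa

Free thermal expansion αLΔT = 19.4e-6 · 10800 · 115 = 24.09 mm.
The walls impose strain ε = −(24.09)/10800 = -2.2310e-03; σ = Eε = 109000 · -2.2310e-03 = -243.2 MPa.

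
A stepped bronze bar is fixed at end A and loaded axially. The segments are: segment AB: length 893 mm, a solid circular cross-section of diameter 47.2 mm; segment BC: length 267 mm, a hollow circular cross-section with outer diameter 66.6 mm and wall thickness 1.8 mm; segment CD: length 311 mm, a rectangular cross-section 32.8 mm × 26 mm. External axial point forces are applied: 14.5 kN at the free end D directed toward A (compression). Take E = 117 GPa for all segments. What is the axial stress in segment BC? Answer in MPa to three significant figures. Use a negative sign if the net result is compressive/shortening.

Internal axial forces (sectioning from the free end, tension +): N_CD = -14.5 kN, N_BC = -14.5 kN, N_AB = -14.5 kN.
A_BC = 366.4 mm².
σ_BC = N_BC/A_BC = -14500/366.4 = -39.57 MPa.

-39.6 MPa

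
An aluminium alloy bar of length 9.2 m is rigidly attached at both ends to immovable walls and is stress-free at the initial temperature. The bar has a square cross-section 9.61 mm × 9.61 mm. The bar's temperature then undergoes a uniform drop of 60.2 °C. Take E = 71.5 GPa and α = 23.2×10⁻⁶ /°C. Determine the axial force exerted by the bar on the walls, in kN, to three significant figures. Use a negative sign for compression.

9.22 kN

Free thermal expansion αLΔT = 23.2e-6 · 9200 · -60.2 = -12.85 mm.
The walls impose strain ε = −(-12.85)/9200 = 1.3966e-03; σ = Eε = 71500 · 1.3966e-03 = 99.86 MPa.
Wall reaction R = σ·A = 99.86·92.35 = 9222 N = 9.222 kN.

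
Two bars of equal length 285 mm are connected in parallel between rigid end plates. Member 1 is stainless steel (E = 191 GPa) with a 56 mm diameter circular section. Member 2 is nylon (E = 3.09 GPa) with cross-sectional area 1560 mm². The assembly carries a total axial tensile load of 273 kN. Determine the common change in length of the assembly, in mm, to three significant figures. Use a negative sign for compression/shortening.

A_1 = 2463 mm².
Equal strain + equilibrium ⇒ each member carries load in proportion to AE: A₁E₁ = 470400000 N, A₂E₂ = 4820000 N, ΣAE = 475300000 N.
δ = PL/ΣAE = 273000·285/475300000 = 0.1637 mm.

0.164 mm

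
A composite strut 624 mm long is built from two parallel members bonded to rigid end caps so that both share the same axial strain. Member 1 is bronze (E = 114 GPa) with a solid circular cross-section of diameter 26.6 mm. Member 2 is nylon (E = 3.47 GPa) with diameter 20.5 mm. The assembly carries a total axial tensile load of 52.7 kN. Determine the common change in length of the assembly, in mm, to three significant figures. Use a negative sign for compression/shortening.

0.510 mm

A_1 = 555.7 mm².
A_2 = 330.1 mm².
Equal strain + equilibrium ⇒ each member carries load in proportion to AE: A₁E₁ = 63350000 N, A₂E₂ = 1145000 N, ΣAE = 64500000 N.
δ = PL/ΣAE = 52700·624/64500000 = 0.5099 mm.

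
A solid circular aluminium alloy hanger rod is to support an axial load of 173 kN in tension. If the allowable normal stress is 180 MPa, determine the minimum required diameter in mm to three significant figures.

Required area A ≥ P/σ_allow = 173000/180 = 961.1 mm².
For a solid circular section, d ≥ √(4A/π) = 34.98 mm.

35.0 mm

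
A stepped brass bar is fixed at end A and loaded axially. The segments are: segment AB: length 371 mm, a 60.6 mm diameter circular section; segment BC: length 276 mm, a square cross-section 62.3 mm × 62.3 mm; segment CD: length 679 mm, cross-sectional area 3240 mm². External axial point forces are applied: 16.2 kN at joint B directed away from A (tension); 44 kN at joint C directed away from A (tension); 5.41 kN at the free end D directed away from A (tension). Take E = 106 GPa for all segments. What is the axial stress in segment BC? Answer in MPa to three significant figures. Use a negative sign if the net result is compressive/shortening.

12.7 MPa

Internal axial forces (sectioning from the free end, tension +): N_CD = 5.41 kN, N_BC = 49.41 kN, N_AB = 65.61 kN.
A_BC = 3881 mm².
σ_BC = N_BC/A_BC = 49410/3881 = 12.73 MPa.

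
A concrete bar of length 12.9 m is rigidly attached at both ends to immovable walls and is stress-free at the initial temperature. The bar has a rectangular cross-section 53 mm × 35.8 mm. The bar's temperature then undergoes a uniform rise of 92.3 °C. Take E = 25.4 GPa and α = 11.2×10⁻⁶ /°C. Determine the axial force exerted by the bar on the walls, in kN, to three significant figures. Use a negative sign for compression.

-49.8 kN

Free thermal expansion αLΔT = 11.2e-6 · 12900 · 92.3 = 13.34 mm.
The walls impose strain ε = −(13.34)/12900 = -1.0338e-03; σ = Eε = 25400 · -1.0338e-03 = -26.26 MPa.
Wall reaction R = σ·A = -26.26·1897 = -49820 N = -49.82 kN.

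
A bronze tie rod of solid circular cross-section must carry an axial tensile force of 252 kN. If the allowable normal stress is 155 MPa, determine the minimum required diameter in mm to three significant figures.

Required area A ≥ P/σ_allow = 252000/155 = 1626 mm².
For a solid circular section, d ≥ √(4A/π) = 45.5 mm.

45.5 mm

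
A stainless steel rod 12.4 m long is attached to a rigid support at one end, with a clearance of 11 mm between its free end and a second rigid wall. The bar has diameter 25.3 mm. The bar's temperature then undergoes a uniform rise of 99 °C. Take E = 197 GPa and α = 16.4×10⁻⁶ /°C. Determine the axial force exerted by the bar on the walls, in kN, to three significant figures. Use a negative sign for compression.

Free thermal expansion αLΔT = 16.4e-6 · 12400 · 99 = 20.13 mm.
The walls engage after the gap closes; constrained expansion = 20.13 − 11 = 9.133 mm.
The walls impose strain ε = −(9.133)/12400 = -7.3650e-04; σ = Eε = 197000 · -7.3650e-04 = -145.1 MPa.
Wall reaction R = σ·A = -145.1·502.7 = -72940 N = -72.94 kN.

-72.9 kN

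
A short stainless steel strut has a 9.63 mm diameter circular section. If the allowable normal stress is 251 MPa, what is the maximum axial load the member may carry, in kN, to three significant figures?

A = 72.84 mm².
P_max = σ_allow · A = 251 · 72.84 = 18280 N = 18.28 kN.

18.3 kN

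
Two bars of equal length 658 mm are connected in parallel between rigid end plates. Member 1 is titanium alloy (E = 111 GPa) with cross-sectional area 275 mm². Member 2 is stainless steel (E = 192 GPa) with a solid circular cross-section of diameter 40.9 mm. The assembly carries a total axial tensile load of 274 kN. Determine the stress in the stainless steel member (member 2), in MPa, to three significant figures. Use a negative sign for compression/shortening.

186 MPa

A_2 = 1314 mm².
Equal strain + equilibrium ⇒ each member carries load in proportion to AE: A₁E₁ = 30520000 N, A₂E₂ = 252300000 N, ΣAE = 282800000 N.
σ₂ = P·E₂/ΣAE = 274000·192000/282800000 = 186 MPa.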